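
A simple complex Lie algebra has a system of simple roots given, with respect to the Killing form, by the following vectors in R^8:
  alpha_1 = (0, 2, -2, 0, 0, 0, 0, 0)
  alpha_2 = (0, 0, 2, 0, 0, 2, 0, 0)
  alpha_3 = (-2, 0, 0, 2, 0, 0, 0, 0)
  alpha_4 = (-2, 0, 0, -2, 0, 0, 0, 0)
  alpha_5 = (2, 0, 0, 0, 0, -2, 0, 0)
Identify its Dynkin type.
Compute the Cartan integers a_ij = 2(alpha_i, alpha_j)/(alpha_j, alpha_j); the resulting 5x5 Cartan matrix is
[[2, -1, 0, 0, 0], [-1, 2, 0, 0, -1], [0, 0, 2, 0, -1], [0, 0, 0, 2, -1], [0, -1, -1, -1, 2]].
All simple roots have the same length, so the diagram is simply laced. The associated Dynkin diagram is a chain of 3 nodes with a fork of two nodes at one end (D_5), so the type is D_5 (the algebra so(10)).

D5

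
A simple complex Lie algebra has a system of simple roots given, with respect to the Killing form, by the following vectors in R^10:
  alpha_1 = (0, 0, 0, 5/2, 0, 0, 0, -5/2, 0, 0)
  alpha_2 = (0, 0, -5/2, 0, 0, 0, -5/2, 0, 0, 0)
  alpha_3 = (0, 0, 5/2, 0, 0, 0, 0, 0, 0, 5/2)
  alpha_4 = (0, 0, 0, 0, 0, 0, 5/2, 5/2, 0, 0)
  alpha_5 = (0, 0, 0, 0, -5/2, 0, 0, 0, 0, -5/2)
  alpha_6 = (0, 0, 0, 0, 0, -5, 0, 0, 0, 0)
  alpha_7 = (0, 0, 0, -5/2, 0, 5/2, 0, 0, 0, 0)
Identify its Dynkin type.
Compute the Cartan integers a_ij = 2(alpha_i, alpha_j)/(alpha_j, alpha_j); the resulting 7x7 Cartan matrix is
[[2, 0, 0, -1, 0, 0, -1], [0, 2, -1, -1, 0, 0, 0], [0, -1, 2, 0, -1, 0, 0], [-1, -1, 0, 2, 0, 0, 0], [0, 0, -1, 0, 2, 0, 0], [0, 0, 0, 0, 0, 2, -2], [-1, 0, 0, 0, 0, -1, 2]].
The roots have two lengths (squared-length ratio 2:1); the short ones are alpha_{1,2,3,4,5,7}. The associated Dynkin diagram is a chain of 7 nodes with a double edge at one end; the terminal node there is the unique long simple root (C_7), so the type is C_7 (the algebra sp(14)).

C_7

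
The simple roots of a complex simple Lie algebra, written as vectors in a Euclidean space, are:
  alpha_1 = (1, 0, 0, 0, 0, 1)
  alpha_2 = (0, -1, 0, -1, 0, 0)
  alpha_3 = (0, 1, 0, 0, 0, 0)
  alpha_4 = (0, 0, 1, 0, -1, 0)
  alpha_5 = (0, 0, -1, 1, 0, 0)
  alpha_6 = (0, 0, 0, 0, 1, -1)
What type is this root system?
B_6

Compute the Cartan integers a_ij = 2(alpha_i, alpha_j)/(alpha_j, alpha_j); the resulting 6x6 Cartan matrix is
[[2, 0, 0, 0, 0, -1], [0, 2, -2, 0, -1, 0], [0, -1, 2, 0, 0, 0], [0, 0, 0, 2, -1, -1], [0, -1, 0, -1, 2, 0], [-1, 0, 0, -1, 0, 2]].
The roots have two lengths (squared-length ratio 2:1); the short ones are alpha_{3}. The associated Dynkin diagram is a chain of 6 nodes with a double edge at one end; the terminal node there is the unique short simple root (B_6), so the type is B_6 (the algebra so(13)).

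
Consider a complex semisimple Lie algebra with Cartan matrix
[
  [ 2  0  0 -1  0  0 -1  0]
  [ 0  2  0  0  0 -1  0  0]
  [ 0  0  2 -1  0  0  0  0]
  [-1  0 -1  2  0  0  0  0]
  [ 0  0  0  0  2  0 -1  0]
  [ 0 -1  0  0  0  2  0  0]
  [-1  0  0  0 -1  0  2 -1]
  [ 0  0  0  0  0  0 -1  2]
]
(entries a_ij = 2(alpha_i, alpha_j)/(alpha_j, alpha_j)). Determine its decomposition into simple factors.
A_2 (sl(3)) ⊕ D_6 (so(12))

The diagram associated to this matrix has two connected components: the simple roots {alpha_2, alpha_6} form a chain of 2 nodes with single edges (A_2), and {alpha_1, alpha_3, alpha_4, alpha_5, alpha_7, alpha_8} form a chain of 4 nodes with a fork of two nodes at one end (D_6). A semisimple Lie algebra decomposes uniquely as the direct sum of simple ideals, one per connected component of its Dynkin diagram, so g ≅ A_2 ⊕ D_6 (dimension 8 + 66 = 74).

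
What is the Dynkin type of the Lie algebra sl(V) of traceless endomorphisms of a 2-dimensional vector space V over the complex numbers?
This is sl(2), which has dimension 2^2 - 1 = 3 and rank 2 - 1 = 1 (a Cartan subalgebra is the diagonal traceless matrices). In the classification of classical Lie algebras, the special linear algebra sl(n+1) has type A_n; here n = 1, so the Dynkin diagram is a chain of 1 nodes with single edges (A_1). Hence the type is A_1.

A_1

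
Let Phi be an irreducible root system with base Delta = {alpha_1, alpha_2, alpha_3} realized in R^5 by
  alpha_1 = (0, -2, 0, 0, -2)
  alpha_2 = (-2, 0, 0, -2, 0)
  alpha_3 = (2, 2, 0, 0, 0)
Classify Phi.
Compute the Cartan integers a_ij = 2(alpha_i, alpha_j)/(alpha_j, alpha_j); the resulting 3x3 Cartan matrix is
[[2, 0, -1], [0, 2, -1], [-1, -1, 2]].
All simple roots have the same length, so the diagram is simply laced. The associated Dynkin diagram is a chain of 3 nodes with single edges (A_3), so the type is A_3 (the algebra sl(4)).

A_3 (sl(4))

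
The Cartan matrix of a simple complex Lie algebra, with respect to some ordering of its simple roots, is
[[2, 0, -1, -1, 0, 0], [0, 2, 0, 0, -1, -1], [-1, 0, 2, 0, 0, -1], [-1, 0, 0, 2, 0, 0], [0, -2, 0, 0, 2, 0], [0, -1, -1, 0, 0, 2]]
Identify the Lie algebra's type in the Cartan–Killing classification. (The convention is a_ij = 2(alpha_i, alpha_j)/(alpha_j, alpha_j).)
C_6 (sp(12))

The matrix has rank 6 with 2's on the diagonal. Reading the off-diagonal entries as Dynkin edges (a single edge where a_ij = a_ji = -1; a double or triple edge where a_ij * a_ji = 2 or 3), the diagram is a chain of 6 nodes with a double edge at one end; the terminal node there is the unique long simple root (C_6). One simple-root ordering that puts it in standard form is (alpha_4, alpha_1, alpha_3, alpha_6, alpha_2, alpha_5). So the algebra is type C_6, i.e. sp(12).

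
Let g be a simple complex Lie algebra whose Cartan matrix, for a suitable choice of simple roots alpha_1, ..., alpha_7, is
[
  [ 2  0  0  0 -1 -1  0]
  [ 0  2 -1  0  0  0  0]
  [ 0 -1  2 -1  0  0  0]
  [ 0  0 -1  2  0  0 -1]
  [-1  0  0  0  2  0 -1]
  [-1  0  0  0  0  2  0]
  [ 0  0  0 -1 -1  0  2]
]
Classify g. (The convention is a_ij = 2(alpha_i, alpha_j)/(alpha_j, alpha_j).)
A7

The matrix has rank 7 with 2's on the diagonal. Reading the off-diagonal entries as Dynkin edges (a single edge where a_ij = a_ji = -1; a double or triple edge where a_ij * a_ji = 2 or 3), the diagram is a chain of 7 nodes with single edges (A_7). One simple-root ordering that puts it in standard form is (alpha_6, alpha_1, alpha_5, alpha_7, alpha_4, alpha_3, alpha_2). So the algebra is type A_7, i.e. sl(8).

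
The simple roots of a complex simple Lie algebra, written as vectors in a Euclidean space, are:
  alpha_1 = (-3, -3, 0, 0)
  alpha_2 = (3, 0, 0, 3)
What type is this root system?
A_2 (sl(3))

Compute the Cartan integers a_ij = 2(alpha_i, alpha_j)/(alpha_j, alpha_j); the resulting 2x2 Cartan matrix is
[[2, -1], [-1, 2]].
All simple roots have the same length, so the diagram is simply laced. The associated Dynkin diagram is a chain of 2 nodes with single edges (A_2), so the type is A_2 (the algebra sl(3)).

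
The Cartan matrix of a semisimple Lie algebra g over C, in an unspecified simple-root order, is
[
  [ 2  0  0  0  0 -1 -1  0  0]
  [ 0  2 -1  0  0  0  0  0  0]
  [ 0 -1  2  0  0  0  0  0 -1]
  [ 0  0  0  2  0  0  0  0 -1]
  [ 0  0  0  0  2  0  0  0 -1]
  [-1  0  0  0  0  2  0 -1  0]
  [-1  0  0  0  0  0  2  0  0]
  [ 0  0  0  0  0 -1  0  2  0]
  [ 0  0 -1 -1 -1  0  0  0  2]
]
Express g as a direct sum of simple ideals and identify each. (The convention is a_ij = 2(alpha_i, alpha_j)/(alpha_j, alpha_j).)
The diagram associated to this matrix has two connected components: the simple roots {alpha_1, alpha_6, alpha_7, alpha_8} form a chain of 4 nodes with single edges (A_4), and {alpha_2, alpha_3, alpha_4, alpha_5, alpha_9} form a chain of 3 nodes with a fork of two nodes at one end (D_5). A semisimple Lie algebra decomposes uniquely as the direct sum of simple ideals, one per connected component of its Dynkin diagram, so g ≅ A_4 ⊕ D_5 (dimension 24 + 45 = 69).

A_4 (sl(5)) ⊕ D_5 (so(10))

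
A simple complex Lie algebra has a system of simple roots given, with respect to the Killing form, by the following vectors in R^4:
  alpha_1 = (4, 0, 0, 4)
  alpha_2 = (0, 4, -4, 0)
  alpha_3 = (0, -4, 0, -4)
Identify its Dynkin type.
A3

Compute the Cartan integers a_ij = 2(alpha_i, alpha_j)/(alpha_j, alpha_j); the resulting 3x3 Cartan matrix is
[[2, 0, -1], [0, 2, -1], [-1, -1, 2]].
All simple roots have the same length, so the diagram is simply laced. The associated Dynkin diagram is a chain of 3 nodes with single edges (A_3), so the type is A_3 (the algebra sl(4)).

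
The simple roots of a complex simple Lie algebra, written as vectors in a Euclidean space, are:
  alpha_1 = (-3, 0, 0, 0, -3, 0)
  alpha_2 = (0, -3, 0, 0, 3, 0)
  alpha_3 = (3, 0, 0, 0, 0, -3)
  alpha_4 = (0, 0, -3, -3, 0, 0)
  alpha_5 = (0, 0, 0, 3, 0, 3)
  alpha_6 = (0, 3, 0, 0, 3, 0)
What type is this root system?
type D_6

Compute the Cartan integers a_ij = 2(alpha_i, alpha_j)/(alpha_j, alpha_j); the resulting 6x6 Cartan matrix is
[[2, -1, -1, 0, 0, -1], [-1, 2, 0, 0, 0, 0], [-1, 0, 2, 0, -1, 0], [0, 0, 0, 2, -1, 0], [0, 0, -1, -1, 2, 0], [-1, 0, 0, 0, 0, 2]].
All simple roots have the same length, so the diagram is simply laced. The associated Dynkin diagram is a chain of 4 nodes with a fork of two nodes at one end (D_6), so the type is D_6 (the algebra so(12)).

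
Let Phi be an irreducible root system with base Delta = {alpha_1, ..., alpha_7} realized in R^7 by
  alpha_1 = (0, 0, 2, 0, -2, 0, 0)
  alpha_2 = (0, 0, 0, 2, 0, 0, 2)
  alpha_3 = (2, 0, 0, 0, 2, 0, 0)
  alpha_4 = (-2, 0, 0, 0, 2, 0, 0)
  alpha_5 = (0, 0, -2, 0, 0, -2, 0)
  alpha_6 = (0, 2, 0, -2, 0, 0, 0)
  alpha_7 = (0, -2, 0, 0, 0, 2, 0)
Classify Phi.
D_7 (so(14))

Compute the Cartan integers a_ij = 2(alpha_i, alpha_j)/(alpha_j, alpha_j); the resulting 7x7 Cartan matrix is
[[2, 0, -1, -1, -1, 0, 0], [0, 2, 0, 0, 0, -1, 0], [-1, 0, 2, 0, 0, 0, 0], [-1, 0, 0, 2, 0, 0, 0], [-1, 0, 0, 0, 2, 0, -1], [0, -1, 0, 0, 0, 2, -1], [0, 0, 0, 0, -1, -1, 2]].
All simple roots have the same length, so the diagram is simply laced. The associated Dynkin diagram is a chain of 5 nodes with a fork of two nodes at one end (D_7), so the type is D_7 (the algebra so(14)).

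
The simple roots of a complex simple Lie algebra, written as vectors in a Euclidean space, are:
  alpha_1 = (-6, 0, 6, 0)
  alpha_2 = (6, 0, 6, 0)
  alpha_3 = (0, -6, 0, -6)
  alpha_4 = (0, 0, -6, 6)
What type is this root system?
type D_4

Compute the Cartan integers a_ij = 2(alpha_i, alpha_j)/(alpha_j, alpha_j); the resulting 4x4 Cartan matrix is
[[2, 0, 0, -1], [0, 2, 0, -1], [0, 0, 2, -1], [-1, -1, -1, 2]].
All simple roots have the same length, so the diagram is simply laced. The associated Dynkin diagram is a chain of 2 nodes with a fork of two nodes at one end (D_4), so the type is D_4 (the algebra so(8)).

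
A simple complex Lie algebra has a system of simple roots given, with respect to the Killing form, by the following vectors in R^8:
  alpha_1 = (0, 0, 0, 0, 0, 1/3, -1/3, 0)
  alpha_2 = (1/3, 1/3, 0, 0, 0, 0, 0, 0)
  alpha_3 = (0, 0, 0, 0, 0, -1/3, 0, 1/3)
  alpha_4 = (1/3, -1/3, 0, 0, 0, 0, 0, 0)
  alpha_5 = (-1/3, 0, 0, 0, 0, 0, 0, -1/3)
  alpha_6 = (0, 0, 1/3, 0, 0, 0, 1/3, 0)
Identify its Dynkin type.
D_6 (so(12))

Compute the Cartan integers a_ij = 2(alpha_i, alpha_j)/(alpha_j, alpha_j); the resulting 6x6 Cartan matrix is
[[2, 0, -1, 0, 0, -1], [0, 2, 0, 0, -1, 0], [-1, 0, 2, 0, -1, 0], [0, 0, 0, 2, -1, 0], [0, -1, -1, -1, 2, 0], [-1, 0, 0, 0, 0, 2]].
All simple roots have the same length, so the diagram is simply laced. The associated Dynkin diagram is a chain of 4 nodes with a fork of two nodes at one end (D_6), so the type is D_6 (the algebra so(12)).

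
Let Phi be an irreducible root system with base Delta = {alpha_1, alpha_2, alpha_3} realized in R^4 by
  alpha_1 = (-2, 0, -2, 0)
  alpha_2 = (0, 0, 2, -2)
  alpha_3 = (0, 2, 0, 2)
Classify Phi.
A_3

Compute the Cartan integers a_ij = 2(alpha_i, alpha_j)/(alpha_j, alpha_j); the resulting 3x3 Cartan matrix is
[[2, -1, 0], [-1, 2, -1], [0, -1, 2]].
All simple roots have the same length, so the diagram is simply laced. The associated Dynkin diagram is a chain of 3 nodes with single edges (A_3), so the type is A_3 (the algebra sl(4)).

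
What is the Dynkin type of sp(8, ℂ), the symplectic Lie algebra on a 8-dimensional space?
C_4 (sp(8))

This is sp(8), which has dimension 8(8+1)/2 = 36 and rank 8/2 = 4. In the classification of classical Lie algebras, the symplectic algebra sp(2n) has type C_n; here n = 4, so the Dynkin diagram is a chain of 4 nodes with a double edge at one end; the terminal node there is the unique long simple root (C_4). Hence the type is C_4.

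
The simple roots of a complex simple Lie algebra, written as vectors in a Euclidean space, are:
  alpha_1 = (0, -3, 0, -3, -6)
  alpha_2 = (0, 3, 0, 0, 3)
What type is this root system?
Compute the Cartan integers a_ij = 2(alpha_i, alpha_j)/(alpha_j, alpha_j); the resulting 2x2 Cartan matrix is
[[2, -3], [-1, 2]].
The roots have two lengths (squared-length ratio 3:1); the short ones are alpha_{2}. The associated Dynkin diagram is two nodes joined by a triple edge (G_2), so the type is G_2.

G_2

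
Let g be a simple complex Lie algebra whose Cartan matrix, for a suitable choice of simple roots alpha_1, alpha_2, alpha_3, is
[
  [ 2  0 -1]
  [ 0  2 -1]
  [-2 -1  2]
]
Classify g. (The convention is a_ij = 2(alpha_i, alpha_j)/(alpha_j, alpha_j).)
type B_3

The matrix has rank 3 with 2's on the diagonal. Reading the off-diagonal entries as Dynkin edges (a single edge where a_ij = a_ji = -1; a double or triple edge where a_ij * a_ji = 2 or 3), the diagram is a chain of 3 nodes with a double edge at one end; the terminal node there is the unique short simple root (B_3). One simple-root ordering that puts it in standard form is (alpha_2, alpha_3, alpha_1). So the algebra is type B_3, i.e. so(7).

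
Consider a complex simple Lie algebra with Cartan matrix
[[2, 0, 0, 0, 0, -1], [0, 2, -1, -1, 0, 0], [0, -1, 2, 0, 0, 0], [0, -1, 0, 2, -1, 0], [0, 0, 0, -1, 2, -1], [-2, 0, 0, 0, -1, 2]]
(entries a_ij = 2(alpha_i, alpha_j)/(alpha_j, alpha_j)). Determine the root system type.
The matrix has rank 6 with 2's on the diagonal. Reading the off-diagonal entries as Dynkin edges (a single edge where a_ij = a_ji = -1; a double or triple edge where a_ij * a_ji = 2 or 3), the diagram is a chain of 6 nodes with a double edge at one end; the terminal node there is the unique short simple root (B_6). One simple-root ordering that puts it in standard form is (alpha_3, alpha_2, alpha_4, alpha_5, alpha_6, alpha_1). So the algebra is type B_6, i.e. so(13).

B_6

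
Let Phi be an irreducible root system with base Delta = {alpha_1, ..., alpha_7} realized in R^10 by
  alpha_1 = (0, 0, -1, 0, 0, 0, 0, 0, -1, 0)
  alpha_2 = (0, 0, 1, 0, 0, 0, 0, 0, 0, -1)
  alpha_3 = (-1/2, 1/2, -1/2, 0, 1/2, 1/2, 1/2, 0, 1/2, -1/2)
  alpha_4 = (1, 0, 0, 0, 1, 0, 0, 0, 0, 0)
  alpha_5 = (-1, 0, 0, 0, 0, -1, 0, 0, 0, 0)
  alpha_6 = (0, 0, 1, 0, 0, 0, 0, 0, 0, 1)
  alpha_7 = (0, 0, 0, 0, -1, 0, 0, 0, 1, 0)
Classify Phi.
type E_7

Compute the Cartan integers a_ij = 2(alpha_i, alpha_j)/(alpha_j, alpha_j); the resulting 7x7 Cartan matrix is
[[2, -1, 0, 0, 0, -1, -1], [-1, 2, 0, 0, 0, 0, 0], [0, 0, 2, 0, 0, -1, 0], [0, 0, 0, 2, -1, 0, -1], [0, 0, 0, -1, 2, 0, 0], [-1, 0, -1, 0, 0, 2, 0], [-1, 0, 0, -1, 0, 0, 2]].
All simple roots have the same length, so the diagram is simply laced. The associated Dynkin diagram is a chain of 6 nodes with one extra node attached to the third node from one end (E_7), so the type is E_7.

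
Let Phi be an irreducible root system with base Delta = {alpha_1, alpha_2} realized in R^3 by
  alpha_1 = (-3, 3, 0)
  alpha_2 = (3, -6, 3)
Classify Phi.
Compute the Cartan integers a_ij = 2(alpha_i, alpha_j)/(alpha_j, alpha_j); the resulting 2x2 Cartan matrix is
[[2, -1], [-3, 2]].
The roots have two lengths (squared-length ratio 3:1); the short ones are alpha_{1}. The associated Dynkin diagram is two nodes joined by a triple edge (G_2), so the type is G_2.

G_2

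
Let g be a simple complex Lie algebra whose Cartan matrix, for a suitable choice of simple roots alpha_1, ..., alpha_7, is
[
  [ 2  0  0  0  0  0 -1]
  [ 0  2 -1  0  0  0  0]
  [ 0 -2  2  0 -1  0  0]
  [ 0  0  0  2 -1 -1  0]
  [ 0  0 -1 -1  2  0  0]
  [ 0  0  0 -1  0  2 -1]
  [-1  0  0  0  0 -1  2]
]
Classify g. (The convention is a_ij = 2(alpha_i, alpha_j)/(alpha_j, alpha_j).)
The matrix has rank 7 with 2's on the diagonal. Reading the off-diagonal entries as Dynkin edges (a single edge where a_ij = a_ji = -1; a double or triple edge where a_ij * a_ji = 2 or 3), the diagram is a chain of 7 nodes with a double edge at one end; the terminal node there is the unique short simple root (B_7). One simple-root ordering that puts it in standard form is (alpha_1, alpha_7, alpha_6, alpha_4, alpha_5, alpha_3, alpha_2). So the algebra is type B_7, i.e. so(15).

B_7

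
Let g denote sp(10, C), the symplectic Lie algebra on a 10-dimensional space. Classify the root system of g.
C_5 (sp(10))

This is sp(10), which has dimension 10(10+1)/2 = 55 and rank 10/2 = 5. In the classification of classical Lie algebras, the symplectic algebra sp(2n) has type C_n; here n = 5, so the Dynkin diagram is a chain of 5 nodes with a double edge at one end; the terminal node there is the unique long simple root (C_5). Hence the type is C_5.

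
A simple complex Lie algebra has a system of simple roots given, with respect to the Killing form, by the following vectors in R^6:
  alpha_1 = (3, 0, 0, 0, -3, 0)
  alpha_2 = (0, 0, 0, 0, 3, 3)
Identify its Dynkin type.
Compute the Cartan integers a_ij = 2(alpha_i, alpha_j)/(alpha_j, alpha_j); the resulting 2x2 Cartan matrix is
[[2, -1], [-1, 2]].
All simple roots have the same length, so the diagram is simply laced. The associated Dynkin diagram is a chain of 2 nodes with single edges (A_2), so the type is A_2 (the algebra sl(3)).

A_2 (sl(3))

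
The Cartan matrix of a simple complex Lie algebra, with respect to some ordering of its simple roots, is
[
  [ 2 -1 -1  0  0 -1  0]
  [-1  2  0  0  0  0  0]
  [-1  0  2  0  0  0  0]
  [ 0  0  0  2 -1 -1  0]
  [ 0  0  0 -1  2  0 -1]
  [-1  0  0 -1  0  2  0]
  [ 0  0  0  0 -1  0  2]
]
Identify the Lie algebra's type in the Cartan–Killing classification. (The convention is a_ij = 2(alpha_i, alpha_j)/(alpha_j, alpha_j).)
The matrix has rank 7 with 2's on the diagonal. Reading the off-diagonal entries as Dynkin edges (a single edge where a_ij = a_ji = -1; a double or triple edge where a_ij * a_ji = 2 or 3), the diagram is a chain of 5 nodes with a fork of two nodes at one end (D_7). One simple-root ordering that puts it in standard form is (alpha_7, alpha_5, alpha_4, alpha_6, alpha_1, alpha_3, alpha_2). So the algebra is type D_7, i.e. so(14).

D_7 (so(14))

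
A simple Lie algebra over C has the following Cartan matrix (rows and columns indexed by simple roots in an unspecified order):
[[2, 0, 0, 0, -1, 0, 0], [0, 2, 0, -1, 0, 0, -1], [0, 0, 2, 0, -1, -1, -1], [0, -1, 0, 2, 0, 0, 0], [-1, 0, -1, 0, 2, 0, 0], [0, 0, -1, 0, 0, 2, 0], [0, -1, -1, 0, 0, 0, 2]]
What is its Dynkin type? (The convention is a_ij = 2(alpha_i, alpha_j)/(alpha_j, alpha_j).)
The matrix has rank 7 with 2's on the diagonal. Reading the off-diagonal entries as Dynkin edges (a single edge where a_ij = a_ji = -1; a double or triple edge where a_ij * a_ji = 2 or 3), the diagram is a chain of 6 nodes with one extra node attached to the third node from one end (E_7). One simple-root ordering that puts it in standard form is (alpha_1, alpha_6, alpha_5, alpha_3, alpha_7, alpha_2, alpha_4). So the algebra is type E_7.

E7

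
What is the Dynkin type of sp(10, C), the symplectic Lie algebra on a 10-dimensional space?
type C_5

This is sp(10), which has dimension 10(10+1)/2 = 55 and rank 10/2 = 5. In the classification of classical Lie algebras, the symplectic algebra sp(2n) has type C_n; here n = 5, so the Dynkin diagram is a chain of 5 nodes with a double edge at one end; the terminal node there is the unique long simple root (C_5). Hence the type is C_5.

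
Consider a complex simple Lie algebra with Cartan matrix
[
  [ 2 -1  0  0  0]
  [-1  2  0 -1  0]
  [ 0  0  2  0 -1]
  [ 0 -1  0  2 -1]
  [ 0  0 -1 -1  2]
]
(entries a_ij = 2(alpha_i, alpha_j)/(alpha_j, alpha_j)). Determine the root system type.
The matrix has rank 5 with 2's on the diagonal. Reading the off-diagonal entries as Dynkin edges (a single edge where a_ij = a_ji = -1; a double or triple edge where a_ij * a_ji = 2 or 3), the diagram is a chain of 5 nodes with single edges (A_5). One simple-root ordering that puts it in standard form is (alpha_3, alpha_5, alpha_4, alpha_2, alpha_1). So the algebra is type A_5, i.e. sl(6).

type A_5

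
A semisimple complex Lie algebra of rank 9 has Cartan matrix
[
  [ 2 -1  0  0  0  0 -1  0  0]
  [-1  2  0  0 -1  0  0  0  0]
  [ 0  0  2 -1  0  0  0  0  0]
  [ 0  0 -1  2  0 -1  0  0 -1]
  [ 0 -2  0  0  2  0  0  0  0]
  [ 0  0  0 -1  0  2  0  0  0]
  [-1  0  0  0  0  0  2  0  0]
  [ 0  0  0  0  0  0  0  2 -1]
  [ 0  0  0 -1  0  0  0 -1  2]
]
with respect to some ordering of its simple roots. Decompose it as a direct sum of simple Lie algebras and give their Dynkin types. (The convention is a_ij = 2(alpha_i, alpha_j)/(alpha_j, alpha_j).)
C4 + D5

The diagram associated to this matrix has two connected components: the simple roots {alpha_1, alpha_2, alpha_5, alpha_7} form a chain of 4 nodes with a double edge at one end; the terminal node there is the unique long simple root (C_4), and {alpha_3, alpha_4, alpha_6, alpha_8, alpha_9} form a chain of 3 nodes with a fork of two nodes at one end (D_5). A semisimple Lie algebra decomposes uniquely as the direct sum of simple ideals, one per connected component of its Dynkin diagram, so g ≅ C_4 ⊕ D_5 (dimension 36 + 45 = 81).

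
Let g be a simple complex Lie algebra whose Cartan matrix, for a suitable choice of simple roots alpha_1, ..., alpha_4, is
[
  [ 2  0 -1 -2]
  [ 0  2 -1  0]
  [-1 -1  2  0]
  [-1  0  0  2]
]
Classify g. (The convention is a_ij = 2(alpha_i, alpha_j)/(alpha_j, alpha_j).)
The matrix has rank 4 with 2's on the diagonal. Reading the off-diagonal entries as Dynkin edges (a single edge where a_ij = a_ji = -1; a double or triple edge where a_ij * a_ji = 2 or 3), the diagram is a chain of 4 nodes with a double edge at one end; the terminal node there is the unique short simple root (B_4). One simple-root ordering that puts it in standard form is (alpha_2, alpha_3, alpha_1, alpha_4). So the algebra is type B_4, i.e. so(9).

B_4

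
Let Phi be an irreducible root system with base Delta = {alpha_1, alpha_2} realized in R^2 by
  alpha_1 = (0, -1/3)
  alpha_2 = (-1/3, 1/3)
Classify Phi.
B_2 (so(5))

Compute the Cartan integers a_ij = 2(alpha_i, alpha_j)/(alpha_j, alpha_j); the resulting 2x2 Cartan matrix is
[[2, -1], [-2, 2]].
The roots have two lengths (squared-length ratio 2:1); the short ones are alpha_{1}. The associated Dynkin diagram is a chain of 2 nodes with a double edge at one end; the terminal node there is the unique short simple root (B_2), so the type is B_2 (the algebra so(5)).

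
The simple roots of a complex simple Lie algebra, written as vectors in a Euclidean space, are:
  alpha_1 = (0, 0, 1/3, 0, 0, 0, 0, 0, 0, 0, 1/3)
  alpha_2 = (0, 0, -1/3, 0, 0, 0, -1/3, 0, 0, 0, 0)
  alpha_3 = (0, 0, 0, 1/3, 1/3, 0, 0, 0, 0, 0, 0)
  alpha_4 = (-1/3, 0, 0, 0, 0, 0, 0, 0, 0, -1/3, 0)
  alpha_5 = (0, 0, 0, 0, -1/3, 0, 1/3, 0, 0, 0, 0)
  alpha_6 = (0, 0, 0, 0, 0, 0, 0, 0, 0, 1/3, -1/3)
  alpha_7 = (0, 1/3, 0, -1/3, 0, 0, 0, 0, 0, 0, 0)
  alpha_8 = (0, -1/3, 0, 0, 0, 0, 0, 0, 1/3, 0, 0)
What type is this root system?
Compute the Cartan integers a_ij = 2(alpha_i, alpha_j)/(alpha_j, alpha_j); the resulting 8x8 Cartan matrix is
[[2, -1, 0, 0, 0, -1, 0, 0], [-1, 2, 0, 0, -1, 0, 0, 0], [0, 0, 2, 0, -1, 0, -1, 0], [0, 0, 0, 2, 0, -1, 0, 0], [0, -1, -1, 0, 2, 0, 0, 0], [-1, 0, 0, -1, 0, 2, 0, 0], [0, 0, -1, 0, 0, 0, 2, -1], [0, 0, 0, 0, 0, 0, -1, 2]].
All simple roots have the same length, so the diagram is simply laced. The associated Dynkin diagram is a chain of 8 nodes with single edges (A_8), so the type is A_8 (the algebra sl(9)).

A_8 (sl(9))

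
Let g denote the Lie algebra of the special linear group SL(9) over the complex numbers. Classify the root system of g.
This is sl(9), which has dimension 9^2 - 1 = 80 and rank 9 - 1 = 8 (a Cartan subalgebra is the diagonal traceless matrices). In the classification of classical Lie algebras, the special linear algebra sl(n+1) has type A_n; here n = 8, so the Dynkin diagram is a chain of 8 nodes with single edges (A_8). Hence the type is A_8.

A8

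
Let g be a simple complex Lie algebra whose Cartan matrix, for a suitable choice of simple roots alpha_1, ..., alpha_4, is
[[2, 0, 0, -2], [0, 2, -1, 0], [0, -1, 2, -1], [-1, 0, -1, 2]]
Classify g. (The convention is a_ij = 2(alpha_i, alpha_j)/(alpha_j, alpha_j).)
The matrix has rank 4 with 2's on the diagonal. Reading the off-diagonal entries as Dynkin edges (a single edge where a_ij = a_ji = -1; a double or triple edge where a_ij * a_ji = 2 or 3), the diagram is a chain of 4 nodes with a double edge at one end; the terminal node there is the unique long simple root (C_4). One simple-root ordering that puts it in standard form is (alpha_2, alpha_3, alpha_4, alpha_1). So the algebra is type C_4, i.e. sp(8).

C4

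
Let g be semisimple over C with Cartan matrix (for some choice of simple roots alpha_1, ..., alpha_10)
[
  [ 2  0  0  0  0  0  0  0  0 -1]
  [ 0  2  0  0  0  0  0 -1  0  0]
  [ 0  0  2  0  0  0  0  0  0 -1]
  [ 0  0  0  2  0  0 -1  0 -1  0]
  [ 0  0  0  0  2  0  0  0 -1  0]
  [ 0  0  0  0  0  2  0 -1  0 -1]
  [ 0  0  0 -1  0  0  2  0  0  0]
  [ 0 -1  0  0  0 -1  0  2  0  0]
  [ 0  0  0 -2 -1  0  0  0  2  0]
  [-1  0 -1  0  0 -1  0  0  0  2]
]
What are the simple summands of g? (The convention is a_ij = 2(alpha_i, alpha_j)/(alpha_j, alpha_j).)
The diagram associated to this matrix has two connected components: the simple roots {alpha_1, alpha_2, alpha_3, alpha_6, alpha_8, alpha_10} form a chain of 4 nodes with a fork of two nodes at one end (D_6), and {alpha_4, alpha_5, alpha_7, alpha_9} form a chain of 4 nodes with a double edge between the middle two (F_4). A semisimple Lie algebra decomposes uniquely as the direct sum of simple ideals, one per connected component of its Dynkin diagram, so g ≅ D_6 ⊕ F_4 (dimension 66 + 52 = 118).

D6 + F4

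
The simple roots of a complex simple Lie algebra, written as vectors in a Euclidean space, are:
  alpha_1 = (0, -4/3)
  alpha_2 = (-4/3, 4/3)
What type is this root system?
B_2

Compute the Cartan integers a_ij = 2(alpha_i, alpha_j)/(alpha_j, alpha_j); the resulting 2x2 Cartan matrix is
[[2, -1], [-2, 2]].
The roots have two lengths (squared-length ratio 2:1); the short ones are alpha_{1}. The associated Dynkin diagram is a chain of 2 nodes with a double edge at one end; the terminal node there is the unique short simple root (B_2), so the type is B_2 (the algebra so(5)).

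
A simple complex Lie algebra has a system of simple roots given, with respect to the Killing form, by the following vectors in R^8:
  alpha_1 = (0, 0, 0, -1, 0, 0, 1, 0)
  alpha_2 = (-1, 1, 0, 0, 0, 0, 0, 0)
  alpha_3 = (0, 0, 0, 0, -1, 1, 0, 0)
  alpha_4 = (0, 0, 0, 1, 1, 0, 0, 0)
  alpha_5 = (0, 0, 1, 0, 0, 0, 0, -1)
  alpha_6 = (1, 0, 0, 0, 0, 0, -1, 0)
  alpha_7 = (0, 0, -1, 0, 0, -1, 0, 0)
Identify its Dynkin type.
A7

Compute the Cartan integers a_ij = 2(alpha_i, alpha_j)/(alpha_j, alpha_j); the resulting 7x7 Cartan matrix is
[[2, 0, 0, -1, 0, -1, 0], [0, 2, 0, 0, 0, -1, 0], [0, 0, 2, -1, 0, 0, -1], [-1, 0, -1, 2, 0, 0, 0], [0, 0, 0, 0, 2, 0, -1], [-1, -1, 0, 0, 0, 2, 0], [0, 0, -1, 0, -1, 0, 2]].
All simple roots have the same length, so the diagram is simply laced. The associated Dynkin diagram is a chain of 7 nodes with single edges (A_7), so the type is A_7 (the algebra sl(8)).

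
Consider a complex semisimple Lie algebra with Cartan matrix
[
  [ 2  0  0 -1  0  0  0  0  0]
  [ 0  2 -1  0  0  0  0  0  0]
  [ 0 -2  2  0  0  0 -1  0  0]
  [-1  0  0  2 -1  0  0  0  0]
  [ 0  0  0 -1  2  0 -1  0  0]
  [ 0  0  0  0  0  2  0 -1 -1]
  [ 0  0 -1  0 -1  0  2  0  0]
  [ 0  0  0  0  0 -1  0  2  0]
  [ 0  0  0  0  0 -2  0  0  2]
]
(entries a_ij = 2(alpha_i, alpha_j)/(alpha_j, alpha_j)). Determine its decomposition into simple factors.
B_6 (so(13)) ⊕ C_3 (sp(6))

The diagram associated to this matrix has two connected components: the simple roots {alpha_1, alpha_2, alpha_3, alpha_4, alpha_5, alpha_7} form a chain of 6 nodes with a double edge at one end; the terminal node there is the unique short simple root (B_6), and {alpha_6, alpha_8, alpha_9} form a chain of 3 nodes with a double edge at one end; the terminal node there is the unique long simple root (C_3). A semisimple Lie algebra decomposes uniquely as the direct sum of simple ideals, one per connected component of its Dynkin diagram, so g ≅ B_6 ⊕ C_3 (dimension 78 + 21 = 99).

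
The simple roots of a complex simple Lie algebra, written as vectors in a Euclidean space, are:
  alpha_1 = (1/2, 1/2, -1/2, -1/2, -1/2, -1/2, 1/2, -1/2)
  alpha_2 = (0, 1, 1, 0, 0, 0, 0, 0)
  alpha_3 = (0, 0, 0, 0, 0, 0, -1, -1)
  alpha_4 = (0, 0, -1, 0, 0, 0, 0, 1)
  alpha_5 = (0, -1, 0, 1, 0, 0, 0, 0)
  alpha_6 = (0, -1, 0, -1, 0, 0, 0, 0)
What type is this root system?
type E_6

Compute the Cartan integers a_ij = 2(alpha_i, alpha_j)/(alpha_j, alpha_j); the resulting 6x6 Cartan matrix is
[[2, 0, 0, 0, -1, 0], [0, 2, 0, -1, -1, -1], [0, 0, 2, -1, 0, 0], [0, -1, -1, 2, 0, 0], [-1, -1, 0, 0, 2, 0], [0, -1, 0, 0, 0, 2]].
All simple roots have the same length, so the diagram is simply laced. The associated Dynkin diagram is a chain of 5 nodes with one extra node attached to the third node from one end (E_6), so the type is E_6.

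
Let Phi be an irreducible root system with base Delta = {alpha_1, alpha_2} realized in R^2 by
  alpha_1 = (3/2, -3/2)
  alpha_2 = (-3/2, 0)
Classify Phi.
B_2 (so(5))

Compute the Cartan integers a_ij = 2(alpha_i, alpha_j)/(alpha_j, alpha_j); the resulting 2x2 Cartan matrix is
[[2, -2], [-1, 2]].
The roots have two lengths (squared-length ratio 2:1); the short ones are alpha_{2}. The associated Dynkin diagram is a chain of 2 nodes with a double edge at one end; the terminal node there is the unique short simple root (B_2), so the type is B_2 (the algebra so(5)).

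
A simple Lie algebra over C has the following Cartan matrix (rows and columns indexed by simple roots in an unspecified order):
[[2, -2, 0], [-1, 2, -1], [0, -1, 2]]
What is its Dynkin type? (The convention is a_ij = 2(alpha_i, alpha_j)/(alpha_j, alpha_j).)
C3

The matrix has rank 3 with 2's on the diagonal. Reading the off-diagonal entries as Dynkin edges (a single edge where a_ij = a_ji = -1; a double or triple edge where a_ij * a_ji = 2 or 3), the diagram is a chain of 3 nodes with a double edge at one end; the terminal node there is the unique long simple root (C_3). One simple-root ordering that puts it in standard form is (alpha_3, alpha_2, alpha_1). So the algebra is type C_3, i.e. sp(6).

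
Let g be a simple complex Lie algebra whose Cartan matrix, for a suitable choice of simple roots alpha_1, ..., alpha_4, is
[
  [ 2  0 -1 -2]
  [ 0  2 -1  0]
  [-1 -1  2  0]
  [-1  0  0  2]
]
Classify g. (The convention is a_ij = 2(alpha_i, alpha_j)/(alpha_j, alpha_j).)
B4

The matrix has rank 4 with 2's on the diagonal. Reading the off-diagonal entries as Dynkin edges (a single edge where a_ij = a_ji = -1; a double or triple edge where a_ij * a_ji = 2 or 3), the diagram is a chain of 4 nodes with a double edge at one end; the terminal node there is the unique short simple root (B_4). One simple-root ordering that puts it in standard form is (alpha_2, alpha_3, alpha_1, alpha_4). So the algebra is type B_4, i.e. so(9).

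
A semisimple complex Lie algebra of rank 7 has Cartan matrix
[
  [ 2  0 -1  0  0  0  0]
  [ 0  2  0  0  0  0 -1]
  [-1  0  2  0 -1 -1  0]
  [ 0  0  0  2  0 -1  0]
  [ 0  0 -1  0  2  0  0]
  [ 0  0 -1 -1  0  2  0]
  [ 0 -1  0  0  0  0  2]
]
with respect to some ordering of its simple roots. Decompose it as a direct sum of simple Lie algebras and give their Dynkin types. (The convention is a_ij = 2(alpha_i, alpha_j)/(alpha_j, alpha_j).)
The diagram associated to this matrix has two connected components: the simple roots {alpha_2, alpha_7} form a chain of 2 nodes with single edges (A_2), and {alpha_1, alpha_3, alpha_4, alpha_5, alpha_6} form a chain of 3 nodes with a fork of two nodes at one end (D_5). A semisimple Lie algebra decomposes uniquely as the direct sum of simple ideals, one per connected component of its Dynkin diagram, so g ≅ A_2 ⊕ D_5 (dimension 8 + 45 = 53).

A_2 + D_5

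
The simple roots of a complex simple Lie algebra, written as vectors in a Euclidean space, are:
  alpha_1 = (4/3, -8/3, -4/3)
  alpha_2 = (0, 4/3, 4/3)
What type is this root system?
G_2

Compute the Cartan integers a_ij = 2(alpha_i, alpha_j)/(alpha_j, alpha_j); the resulting 2x2 Cartan matrix is
[[2, -3], [-1, 2]].
The roots have two lengths (squared-length ratio 3:1); the short ones are alpha_{2}. The associated Dynkin diagram is two nodes joined by a triple edge (G_2), so the type is G_2.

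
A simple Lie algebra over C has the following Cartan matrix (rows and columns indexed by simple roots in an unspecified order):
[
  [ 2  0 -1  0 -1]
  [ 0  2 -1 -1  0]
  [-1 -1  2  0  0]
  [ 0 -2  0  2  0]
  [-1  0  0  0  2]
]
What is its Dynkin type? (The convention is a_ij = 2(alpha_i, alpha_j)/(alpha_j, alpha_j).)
The matrix has rank 5 with 2's on the diagonal. Reading the off-diagonal entries as Dynkin edges (a single edge where a_ij = a_ji = -1; a double or triple edge where a_ij * a_ji = 2 or 3), the diagram is a chain of 5 nodes with a double edge at one end; the terminal node there is the unique long simple root (C_5). One simple-root ordering that puts it in standard form is (alpha_5, alpha_1, alpha_3, alpha_2, alpha_4). So the algebra is type C_5, i.e. sp(10).

C_5 (sp(10))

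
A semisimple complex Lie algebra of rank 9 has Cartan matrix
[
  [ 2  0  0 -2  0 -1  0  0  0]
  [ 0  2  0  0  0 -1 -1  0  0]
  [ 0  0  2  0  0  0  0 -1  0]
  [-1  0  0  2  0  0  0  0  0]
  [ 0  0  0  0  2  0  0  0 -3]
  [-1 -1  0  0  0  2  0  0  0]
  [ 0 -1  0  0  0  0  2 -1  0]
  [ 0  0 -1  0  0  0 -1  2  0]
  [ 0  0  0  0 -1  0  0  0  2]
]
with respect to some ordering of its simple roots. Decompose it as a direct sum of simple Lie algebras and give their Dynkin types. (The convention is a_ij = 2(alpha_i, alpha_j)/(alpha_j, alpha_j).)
The diagram associated to this matrix has two connected components: the simple roots {alpha_1, alpha_2, alpha_3, alpha_4, alpha_6, alpha_7, alpha_8} form a chain of 7 nodes with a double edge at one end; the terminal node there is the unique short simple root (B_7), and {alpha_5, alpha_9} form two nodes joined by a triple edge (G_2). A semisimple Lie algebra decomposes uniquely as the direct sum of simple ideals, one per connected component of its Dynkin diagram, so g ≅ B_7 ⊕ G_2 (dimension 105 + 14 = 119).

type B_7 ⊕ type G_2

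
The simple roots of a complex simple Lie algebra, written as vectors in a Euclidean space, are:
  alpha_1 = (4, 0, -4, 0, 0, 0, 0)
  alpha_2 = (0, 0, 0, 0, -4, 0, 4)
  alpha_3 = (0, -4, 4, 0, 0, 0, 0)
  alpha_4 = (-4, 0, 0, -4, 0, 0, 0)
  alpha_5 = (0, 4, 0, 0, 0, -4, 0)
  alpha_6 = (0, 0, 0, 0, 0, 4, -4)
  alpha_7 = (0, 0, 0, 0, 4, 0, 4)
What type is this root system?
Compute the Cartan integers a_ij = 2(alpha_i, alpha_j)/(alpha_j, alpha_j); the resulting 7x7 Cartan matrix is
[[2, 0, -1, -1, 0, 0, 0], [0, 2, 0, 0, 0, -1, 0], [-1, 0, 2, 0, -1, 0, 0], [-1, 0, 0, 2, 0, 0, 0], [0, 0, -1, 0, 2, -1, 0], [0, -1, 0, 0, -1, 2, -1], [0, 0, 0, 0, 0, -1, 2]].
All simple roots have the same length, so the diagram is simply laced. The associated Dynkin diagram is a chain of 5 nodes with a fork of two nodes at one end (D_7), so the type is D_7 (the algebra so(14)).

D_7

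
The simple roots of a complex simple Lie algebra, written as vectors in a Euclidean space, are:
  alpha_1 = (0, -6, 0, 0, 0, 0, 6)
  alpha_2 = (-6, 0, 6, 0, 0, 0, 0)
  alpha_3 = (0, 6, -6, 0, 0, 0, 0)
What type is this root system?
Compute the Cartan integers a_ij = 2(alpha_i, alpha_j)/(alpha_j, alpha_j); the resulting 3x3 Cartan matrix is
[[2, 0, -1], [0, 2, -1], [-1, -1, 2]].
All simple roots have the same length, so the diagram is simply laced. The associated Dynkin diagram is a chain of 3 nodes with single edges (A_3), so the type is A_3 (the algebra sl(4)).

A3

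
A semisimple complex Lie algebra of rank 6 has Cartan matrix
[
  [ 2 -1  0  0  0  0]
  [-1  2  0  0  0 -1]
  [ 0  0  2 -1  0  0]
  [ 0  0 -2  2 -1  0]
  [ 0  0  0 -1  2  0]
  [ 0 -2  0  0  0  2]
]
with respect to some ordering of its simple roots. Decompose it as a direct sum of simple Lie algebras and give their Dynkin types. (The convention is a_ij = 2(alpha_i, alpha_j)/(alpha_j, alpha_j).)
B_3 ⊕ C_3

The diagram associated to this matrix has two connected components: the simple roots {alpha_3, alpha_4, alpha_5} form a chain of 3 nodes with a double edge at one end; the terminal node there is the unique short simple root (B_3), and {alpha_1, alpha_2, alpha_6} form a chain of 3 nodes with a double edge at one end; the terminal node there is the unique long simple root (C_3). A semisimple Lie algebra decomposes uniquely as the direct sum of simple ideals, one per connected component of its Dynkin diagram, so g ≅ B_3 ⊕ C_3 (dimension 21 + 21 = 42).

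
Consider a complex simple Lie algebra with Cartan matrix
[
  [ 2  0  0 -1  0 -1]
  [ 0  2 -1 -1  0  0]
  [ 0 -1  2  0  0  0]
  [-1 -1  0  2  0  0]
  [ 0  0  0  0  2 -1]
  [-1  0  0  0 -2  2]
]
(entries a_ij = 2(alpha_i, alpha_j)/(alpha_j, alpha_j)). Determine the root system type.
The matrix has rank 6 with 2's on the diagonal. Reading the off-diagonal entries as Dynkin edges (a single edge where a_ij = a_ji = -1; a double or triple edge where a_ij * a_ji = 2 or 3), the diagram is a chain of 6 nodes with a double edge at one end; the terminal node there is the unique short simple root (B_6). One simple-root ordering that puts it in standard form is (alpha_3, alpha_2, alpha_4, alpha_1, alpha_6, alpha_5). So the algebra is type B_6, i.e. so(13).

B_6 (so(13))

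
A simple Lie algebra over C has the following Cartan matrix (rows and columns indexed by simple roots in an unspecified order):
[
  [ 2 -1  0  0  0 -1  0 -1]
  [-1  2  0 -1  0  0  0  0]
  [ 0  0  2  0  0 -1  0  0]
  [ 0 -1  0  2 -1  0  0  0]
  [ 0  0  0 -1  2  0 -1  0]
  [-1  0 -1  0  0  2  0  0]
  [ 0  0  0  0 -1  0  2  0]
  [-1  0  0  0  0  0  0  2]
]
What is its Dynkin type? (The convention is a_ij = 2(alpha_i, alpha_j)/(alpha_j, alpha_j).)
E8

The matrix has rank 8 with 2's on the diagonal. Reading the off-diagonal entries as Dynkin edges (a single edge where a_ij = a_ji = -1; a double or triple edge where a_ij * a_ji = 2 or 3), the diagram is a chain of 7 nodes with one extra node attached to the third node from one end (E_8). One simple-root ordering that puts it in standard form is (alpha_3, alpha_8, alpha_6, alpha_1, alpha_2, alpha_4, alpha_5, alpha_7). So the algebra is type E_8.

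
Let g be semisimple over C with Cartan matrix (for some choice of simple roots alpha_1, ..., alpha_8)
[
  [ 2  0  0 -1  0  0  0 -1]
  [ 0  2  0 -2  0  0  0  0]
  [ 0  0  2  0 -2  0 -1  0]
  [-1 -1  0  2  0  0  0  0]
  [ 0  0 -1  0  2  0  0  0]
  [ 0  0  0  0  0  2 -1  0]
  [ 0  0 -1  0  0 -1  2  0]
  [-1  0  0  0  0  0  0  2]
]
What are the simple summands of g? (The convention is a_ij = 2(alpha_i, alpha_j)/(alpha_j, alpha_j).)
B_4 (so(9)) ⊕ C_4 (sp(8))

The diagram associated to this matrix has two connected components: the simple roots {alpha_3, alpha_5, alpha_6, alpha_7} form a chain of 4 nodes with a double edge at one end; the terminal node there is the unique short simple root (B_4), and {alpha_1, alpha_2, alpha_4, alpha_8} form a chain of 4 nodes with a double edge at one end; the terminal node there is the unique long simple root (C_4). A semisimple Lie algebra decomposes uniquely as the direct sum of simple ideals, one per connected component of its Dynkin diagram, so g ≅ B_4 ⊕ C_4 (dimension 36 + 36 = 72).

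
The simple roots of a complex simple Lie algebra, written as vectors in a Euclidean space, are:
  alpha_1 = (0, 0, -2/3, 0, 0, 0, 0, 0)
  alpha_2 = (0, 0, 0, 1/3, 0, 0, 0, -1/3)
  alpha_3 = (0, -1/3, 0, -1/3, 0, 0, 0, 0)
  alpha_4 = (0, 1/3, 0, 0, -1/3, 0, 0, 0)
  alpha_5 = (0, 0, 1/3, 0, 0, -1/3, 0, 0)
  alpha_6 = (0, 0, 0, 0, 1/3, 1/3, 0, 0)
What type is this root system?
C_6 (sp(12))

Compute the Cartan integers a_ij = 2(alpha_i, alpha_j)/(alpha_j, alpha_j); the resulting 6x6 Cartan matrix is
[[2, 0, 0, 0, -2, 0], [0, 2, -1, 0, 0, 0], [0, -1, 2, -1, 0, 0], [0, 0, -1, 2, 0, -1], [-1, 0, 0, 0, 2, -1], [0, 0, 0, -1, -1, 2]].
The roots have two lengths (squared-length ratio 2:1); the short ones are alpha_{2,3,4,5,6}. The associated Dynkin diagram is a chain of 6 nodes with a double edge at one end; the terminal node there is the unique long simple root (C_6), so the type is C_6 (the algebra sp(12)).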